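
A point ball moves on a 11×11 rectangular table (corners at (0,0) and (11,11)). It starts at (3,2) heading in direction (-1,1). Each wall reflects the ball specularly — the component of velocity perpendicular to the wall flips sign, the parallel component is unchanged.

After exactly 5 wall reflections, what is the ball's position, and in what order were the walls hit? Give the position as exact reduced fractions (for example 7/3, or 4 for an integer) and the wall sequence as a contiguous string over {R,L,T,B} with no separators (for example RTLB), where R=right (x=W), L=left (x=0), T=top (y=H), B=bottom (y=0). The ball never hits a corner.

1. t=3 → L at (0,5); v=(1,1)
2. t=6 → T at (6,11); v=(1,-1)
3. t=5 → R at (11,6); v=(-1,-1)
4. t=6 → B at (5,0); v=(-1,1)
5. t=5 → L at (0,5); v=(1,1)

Final position: (0,5)
Wall sequence: LTRBL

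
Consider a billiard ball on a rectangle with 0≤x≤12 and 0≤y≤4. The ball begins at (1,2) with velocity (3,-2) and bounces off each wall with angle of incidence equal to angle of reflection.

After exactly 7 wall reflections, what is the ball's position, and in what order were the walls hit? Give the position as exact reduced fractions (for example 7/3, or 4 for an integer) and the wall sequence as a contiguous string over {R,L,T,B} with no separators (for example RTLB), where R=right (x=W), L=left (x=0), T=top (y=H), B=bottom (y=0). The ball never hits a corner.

Final position: (4,0)
Wall sequence: BTRBTLB

1. t=1 → B at (4,0); v=(3,2)
2. t=2 → T at (10,4); v=(3,-2)
3. t=2/3 → R at (12,8/3); v=(-3,-2)
4. t=4/3 → B at (8,0); v=(-3,2)
5. t=2 → T at (2,4); v=(-3,-2)
6. t=2/3 → L at (0,8/3); v=(3,-2)
7. t=4/3 → B at (4,0); v=(3,2)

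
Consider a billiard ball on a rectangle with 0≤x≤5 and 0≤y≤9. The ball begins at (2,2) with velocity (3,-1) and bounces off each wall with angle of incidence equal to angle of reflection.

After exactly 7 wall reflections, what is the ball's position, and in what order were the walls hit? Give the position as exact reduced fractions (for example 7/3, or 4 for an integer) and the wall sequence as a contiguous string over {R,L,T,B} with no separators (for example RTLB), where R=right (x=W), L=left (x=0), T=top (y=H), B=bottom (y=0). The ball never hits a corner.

Final position: (0,22/3)
Wall sequence: RBLRLRL

1. t=1 → R at (5,1); v=(-3,-1)
2. t=1 → B at (2,0); v=(-3,1)
3. t=2/3 → L at (0,2/3); v=(3,1)
4. t=5/3 → R at (5,7/3); v=(-3,1)
5. t=5/3 → L at (0,4); v=(3,1)
6. t=5/3 → R at (5,17/3); v=(-3,1)
7. t=5/3 → L at (0,22/3); v=(3,1)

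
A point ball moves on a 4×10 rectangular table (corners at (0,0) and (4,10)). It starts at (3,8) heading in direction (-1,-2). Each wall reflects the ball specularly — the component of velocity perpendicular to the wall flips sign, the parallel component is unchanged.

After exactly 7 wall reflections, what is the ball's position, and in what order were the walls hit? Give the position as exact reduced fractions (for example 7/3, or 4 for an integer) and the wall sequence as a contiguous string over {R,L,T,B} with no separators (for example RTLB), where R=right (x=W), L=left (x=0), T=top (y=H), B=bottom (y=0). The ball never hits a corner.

Final position: (4,2)
Wall sequence: LBRTLBR

1. t=3 → L at (0,2); v=(1,-2)
2. t=1 → B at (1,0); v=(1,2)
3. t=3 → R at (4,6); v=(-1,2)
4. t=2 → T at (2,10); v=(-1,-2)
5. t=2 → L at (0,6); v=(1,-2)
6. t=3 → B at (3,0); v=(1,2)
7. t=1 → R at (4,2); v=(-1,2)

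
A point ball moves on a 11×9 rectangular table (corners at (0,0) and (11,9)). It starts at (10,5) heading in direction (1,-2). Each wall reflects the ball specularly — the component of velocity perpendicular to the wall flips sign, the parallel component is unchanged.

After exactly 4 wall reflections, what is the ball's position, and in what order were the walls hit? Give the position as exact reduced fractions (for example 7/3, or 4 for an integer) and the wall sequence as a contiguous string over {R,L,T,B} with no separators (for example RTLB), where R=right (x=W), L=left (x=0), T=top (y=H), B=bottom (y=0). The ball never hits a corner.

Final position: (1/2,0)
Wall sequence: RBTB

1. t=1 → R at (11,3); v=(-1,-2)
2. t=3/2 → B at (19/2,0); v=(-1,2)
3. t=9/2 → T at (5,9); v=(-1,-2)
4. t=9/2 → B at (1/2,0); v=(-1,2)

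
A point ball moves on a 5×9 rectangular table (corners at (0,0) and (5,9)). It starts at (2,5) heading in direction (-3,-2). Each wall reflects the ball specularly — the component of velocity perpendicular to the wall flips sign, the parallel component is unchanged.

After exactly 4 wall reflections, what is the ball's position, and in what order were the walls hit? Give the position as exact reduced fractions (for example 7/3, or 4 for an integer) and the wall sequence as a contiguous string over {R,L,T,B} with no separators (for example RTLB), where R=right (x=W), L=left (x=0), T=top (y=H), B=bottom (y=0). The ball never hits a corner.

Final position: (0,3)
Wall sequence: LRBL

1. t=2/3 → L at (0,11/3); v=(3,-2)
2. t=5/3 → R at (5,1/3); v=(-3,-2)
3. t=1/6 → B at (9/2,0); v=(-3,2)
4. t=3/2 → L at (0,3); v=(3,2)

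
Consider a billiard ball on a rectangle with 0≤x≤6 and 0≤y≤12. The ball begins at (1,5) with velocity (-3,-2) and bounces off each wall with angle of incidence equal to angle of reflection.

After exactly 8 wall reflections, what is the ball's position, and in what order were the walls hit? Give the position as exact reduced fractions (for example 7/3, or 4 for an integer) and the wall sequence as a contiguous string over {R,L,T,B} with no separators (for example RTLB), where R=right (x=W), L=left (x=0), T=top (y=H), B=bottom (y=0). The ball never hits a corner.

1. t=1/3 → L at (0,13/3); v=(3,-2)
2. t=2 → R at (6,1/3); v=(-3,-2)
3. t=1/6 → B at (11/2,0); v=(-3,2)
4. t=11/6 → L at (0,11/3); v=(3,2)
5. t=2 → R at (6,23/3); v=(-3,2)
6. t=2 → L at (0,35/3); v=(3,2)
7. t=1/6 → T at (1/2,12); v=(3,-2)
8. t=11/6 → R at (6,25/3); v=(-3,-2)

Final position: (6,25/3)
Wall sequence: LRBLRLTR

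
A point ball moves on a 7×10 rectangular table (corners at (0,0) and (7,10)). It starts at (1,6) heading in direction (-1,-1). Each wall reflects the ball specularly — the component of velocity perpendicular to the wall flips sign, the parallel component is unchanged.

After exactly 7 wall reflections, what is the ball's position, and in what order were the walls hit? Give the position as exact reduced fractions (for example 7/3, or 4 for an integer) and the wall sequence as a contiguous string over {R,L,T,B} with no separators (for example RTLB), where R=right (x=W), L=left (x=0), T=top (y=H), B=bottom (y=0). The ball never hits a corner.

Final position: (3,0)
Wall sequence: LBRLTRB

1. t=1 → L at (0,5); v=(1,-1)
2. t=5 → B at (5,0); v=(1,1)
3. t=2 → R at (7,2); v=(-1,1)
4. t=7 → L at (0,9); v=(1,1)
5. t=1 → T at (1,10); v=(1,-1)
6. t=6 → R at (7,4); v=(-1,-1)
7. t=4 → B at (3,0); v=(-1,1)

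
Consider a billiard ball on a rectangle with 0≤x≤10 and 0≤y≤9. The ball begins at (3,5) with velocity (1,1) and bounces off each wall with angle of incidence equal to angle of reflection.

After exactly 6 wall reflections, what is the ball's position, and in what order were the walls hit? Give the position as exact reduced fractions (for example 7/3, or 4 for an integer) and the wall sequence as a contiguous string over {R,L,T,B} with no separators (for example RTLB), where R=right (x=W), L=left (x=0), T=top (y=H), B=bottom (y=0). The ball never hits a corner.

Final position: (10,4)
Wall sequence: TRBLTR

1. t=4 → T at (7,9); v=(1,-1)
2. t=3 → R at (10,6); v=(-1,-1)
3. t=6 → B at (4,0); v=(-1,1)
4. t=4 → L at (0,4); v=(1,1)
5. t=5 → T at (5,9); v=(1,-1)
6. t=5 → R at (10,4); v=(-1,-1)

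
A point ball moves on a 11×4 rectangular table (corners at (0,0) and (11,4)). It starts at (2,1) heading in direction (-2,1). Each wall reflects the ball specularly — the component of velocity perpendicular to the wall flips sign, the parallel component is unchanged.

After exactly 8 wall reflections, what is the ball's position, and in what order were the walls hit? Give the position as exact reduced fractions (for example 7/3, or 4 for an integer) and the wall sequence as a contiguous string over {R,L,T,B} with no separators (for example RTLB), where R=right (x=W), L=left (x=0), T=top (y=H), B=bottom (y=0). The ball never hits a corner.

Final position: (11,5/2)
Wall sequence: LTRBTLBR

1. t=1 → L at (0,2); v=(2,1)
2. t=2 → T at (4,4); v=(2,-1)
3. t=7/2 → R at (11,1/2); v=(-2,-1)
4. t=1/2 → B at (10,0); v=(-2,1)
5. t=4 → T at (2,4); v=(-2,-1)
6. t=1 → L at (0,3); v=(2,-1)
7. t=3 → B at (6,0); v=(2,1)
8. t=5/2 → R at (11,5/2); v=(-2,1)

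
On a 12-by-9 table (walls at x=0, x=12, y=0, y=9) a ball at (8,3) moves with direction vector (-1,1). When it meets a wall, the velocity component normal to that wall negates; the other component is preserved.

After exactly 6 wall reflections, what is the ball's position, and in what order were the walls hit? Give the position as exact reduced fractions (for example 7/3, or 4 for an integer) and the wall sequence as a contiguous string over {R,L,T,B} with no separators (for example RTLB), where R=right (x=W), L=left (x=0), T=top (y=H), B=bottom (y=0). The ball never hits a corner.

1. t=6 → T at (2,9); v=(-1,-1)
2. t=2 → L at (0,7); v=(1,-1)
3. t=7 → B at (7,0); v=(1,1)
4. t=5 → R at (12,5); v=(-1,1)
5. t=4 → T at (8,9); v=(-1,-1)
6. t=8 → L at (0,1); v=(1,-1)

Final position: (0,1)
Wall sequence: TLBRTL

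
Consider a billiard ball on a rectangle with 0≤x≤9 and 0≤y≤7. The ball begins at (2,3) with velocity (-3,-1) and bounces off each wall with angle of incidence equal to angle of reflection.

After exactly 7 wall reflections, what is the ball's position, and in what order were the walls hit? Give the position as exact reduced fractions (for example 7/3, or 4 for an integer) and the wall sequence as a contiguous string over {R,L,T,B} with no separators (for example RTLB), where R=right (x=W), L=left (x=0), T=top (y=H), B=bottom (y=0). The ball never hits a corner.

1. t=2/3 → L at (0,7/3); v=(3,-1)
2. t=7/3 → B at (7,0); v=(3,1)
3. t=2/3 → R at (9,2/3); v=(-3,1)
4. t=3 → L at (0,11/3); v=(3,1)
5. t=3 → R at (9,20/3); v=(-3,1)
6. t=1/3 → T at (8,7); v=(-3,-1)
7. t=8/3 → L at (0,13/3); v=(3,-1)

Final position: (0,13/3)
Wall sequence: LBRLRTL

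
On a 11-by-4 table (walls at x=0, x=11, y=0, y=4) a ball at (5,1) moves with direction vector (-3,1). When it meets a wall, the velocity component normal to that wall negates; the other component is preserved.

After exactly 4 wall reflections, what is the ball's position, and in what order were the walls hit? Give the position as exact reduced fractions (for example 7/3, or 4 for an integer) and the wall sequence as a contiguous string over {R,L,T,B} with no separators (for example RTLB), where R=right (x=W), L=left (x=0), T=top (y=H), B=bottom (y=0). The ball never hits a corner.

1. t=5/3 → L at (0,8/3); v=(3,1)
2. t=4/3 → T at (4,4); v=(3,-1)
3. t=7/3 → R at (11,5/3); v=(-3,-1)
4. t=5/3 → B at (6,0); v=(-3,1)

Final position: (6,0)
Wall sequence: LTRB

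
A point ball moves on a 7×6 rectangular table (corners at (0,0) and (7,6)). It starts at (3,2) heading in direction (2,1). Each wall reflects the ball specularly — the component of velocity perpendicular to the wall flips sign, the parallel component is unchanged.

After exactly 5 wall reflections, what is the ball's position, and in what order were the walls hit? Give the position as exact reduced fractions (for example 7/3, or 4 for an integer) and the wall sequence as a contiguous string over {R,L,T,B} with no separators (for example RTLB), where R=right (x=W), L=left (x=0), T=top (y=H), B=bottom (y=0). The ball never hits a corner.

1. t=2 → R at (7,4); v=(-2,1)
2. t=2 → T at (3,6); v=(-2,-1)
3. t=3/2 → L at (0,9/2); v=(2,-1)
4. t=7/2 → R at (7,1); v=(-2,-1)
5. t=1 → B at (5,0); v=(-2,1)

Final position: (5,0)
Wall sequence: RTLRB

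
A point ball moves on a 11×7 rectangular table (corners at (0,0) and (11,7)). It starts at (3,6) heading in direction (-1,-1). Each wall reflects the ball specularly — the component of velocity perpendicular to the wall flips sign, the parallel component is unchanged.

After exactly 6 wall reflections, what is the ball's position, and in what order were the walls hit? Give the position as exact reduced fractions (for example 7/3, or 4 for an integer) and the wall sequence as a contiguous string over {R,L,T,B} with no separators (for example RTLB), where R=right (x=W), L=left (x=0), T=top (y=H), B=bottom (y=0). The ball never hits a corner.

1. t=3 → L at (0,3); v=(1,-1)
2. t=3 → B at (3,0); v=(1,1)
3. t=7 → T at (10,7); v=(1,-1)
4. t=1 → R at (11,6); v=(-1,-1)
5. t=6 → B at (5,0); v=(-1,1)
6. t=5 → L at (0,5); v=(1,1)

Final position: (0,5)
Wall sequence: LBTRBL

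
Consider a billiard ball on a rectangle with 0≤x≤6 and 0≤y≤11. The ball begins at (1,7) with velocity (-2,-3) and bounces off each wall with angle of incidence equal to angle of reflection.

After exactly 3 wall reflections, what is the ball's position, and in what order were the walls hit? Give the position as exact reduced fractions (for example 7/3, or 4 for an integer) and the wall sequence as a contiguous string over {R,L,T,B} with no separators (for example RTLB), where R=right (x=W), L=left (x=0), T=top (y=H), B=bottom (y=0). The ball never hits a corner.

Final position: (6,7/2)
Wall sequence: LBR

1. t=1/2 → L at (0,11/2); v=(2,-3)
2. t=11/6 → B at (11/3,0); v=(2,3)
3. t=7/6 → R at (6,7/2); v=(-2,3)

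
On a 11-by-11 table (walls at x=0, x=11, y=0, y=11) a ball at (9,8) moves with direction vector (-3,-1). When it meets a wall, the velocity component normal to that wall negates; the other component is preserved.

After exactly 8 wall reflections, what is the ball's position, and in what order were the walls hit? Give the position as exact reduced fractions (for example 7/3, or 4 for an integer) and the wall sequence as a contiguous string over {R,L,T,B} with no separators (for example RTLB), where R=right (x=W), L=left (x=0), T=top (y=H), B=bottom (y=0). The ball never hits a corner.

1. t=3 → L at (0,5); v=(3,-1)
2. t=11/3 → R at (11,4/3); v=(-3,-1)
3. t=4/3 → B at (7,0); v=(-3,1)
4. t=7/3 → L at (0,7/3); v=(3,1)
5. t=11/3 → R at (11,6); v=(-3,1)
6. t=11/3 → L at (0,29/3); v=(3,1)
7. t=4/3 → T at (4,11); v=(3,-1)
8. t=7/3 → R at (11,26/3); v=(-3,-1)

Final position: (11,26/3)
Wall sequence: LRBLRLTR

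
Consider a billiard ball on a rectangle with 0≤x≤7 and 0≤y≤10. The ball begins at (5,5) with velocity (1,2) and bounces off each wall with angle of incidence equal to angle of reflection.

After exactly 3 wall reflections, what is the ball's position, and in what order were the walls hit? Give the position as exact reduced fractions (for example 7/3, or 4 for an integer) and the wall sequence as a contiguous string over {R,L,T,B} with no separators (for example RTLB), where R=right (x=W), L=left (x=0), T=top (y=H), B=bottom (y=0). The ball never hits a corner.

Final position: (3/2,0)
Wall sequence: RTB

1. t=2 → R at (7,9); v=(-1,2)
2. t=1/2 → T at (13/2,10); v=(-1,-2)
3. t=5 → B at (3/2,0); v=(-1,2)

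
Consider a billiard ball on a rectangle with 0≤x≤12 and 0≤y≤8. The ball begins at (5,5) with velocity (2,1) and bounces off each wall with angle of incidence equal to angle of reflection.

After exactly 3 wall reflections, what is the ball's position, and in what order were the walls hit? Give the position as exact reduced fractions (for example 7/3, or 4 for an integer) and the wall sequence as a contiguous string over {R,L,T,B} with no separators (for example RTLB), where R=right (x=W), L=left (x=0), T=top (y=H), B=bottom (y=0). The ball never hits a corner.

Final position: (0,3/2)
Wall sequence: TRL

1. t=3 → T at (11,8); v=(2,-1)
2. t=1/2 → R at (12,15/2); v=(-2,-1)
3. t=6 → L at (0,3/2); v=(2,-1)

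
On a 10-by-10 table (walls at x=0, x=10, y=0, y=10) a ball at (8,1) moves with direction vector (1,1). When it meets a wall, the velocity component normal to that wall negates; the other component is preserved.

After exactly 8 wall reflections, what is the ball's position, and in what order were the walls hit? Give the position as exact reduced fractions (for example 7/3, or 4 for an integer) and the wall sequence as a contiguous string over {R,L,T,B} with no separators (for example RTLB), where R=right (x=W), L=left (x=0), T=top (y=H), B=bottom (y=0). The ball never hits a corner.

1. t=2 → R at (10,3); v=(-1,1)
2. t=7 → T at (3,10); v=(-1,-1)
3. t=3 → L at (0,7); v=(1,-1)
4. t=7 → B at (7,0); v=(1,1)
5. t=3 → R at (10,3); v=(-1,1)
6. t=7 → T at (3,10); v=(-1,-1)
7. t=3 → L at (0,7); v=(1,-1)
8. t=7 → B at (7,0); v=(1,1)

Final position: (7,0)
Wall sequence: RTLBRTLB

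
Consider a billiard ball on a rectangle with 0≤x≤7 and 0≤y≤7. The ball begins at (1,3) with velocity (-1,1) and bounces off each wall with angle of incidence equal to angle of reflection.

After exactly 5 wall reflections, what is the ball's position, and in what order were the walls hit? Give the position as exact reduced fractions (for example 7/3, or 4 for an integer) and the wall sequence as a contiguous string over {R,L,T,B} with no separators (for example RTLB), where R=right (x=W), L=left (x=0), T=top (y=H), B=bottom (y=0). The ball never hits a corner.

1. t=1 → L at (0,4); v=(1,1)
2. t=3 → T at (3,7); v=(1,-1)
3. t=4 → R at (7,3); v=(-1,-1)
4. t=3 → B at (4,0); v=(-1,1)
5. t=4 → L at (0,4); v=(1,1)

Final position: (0,4)
Wall sequence: LTRBL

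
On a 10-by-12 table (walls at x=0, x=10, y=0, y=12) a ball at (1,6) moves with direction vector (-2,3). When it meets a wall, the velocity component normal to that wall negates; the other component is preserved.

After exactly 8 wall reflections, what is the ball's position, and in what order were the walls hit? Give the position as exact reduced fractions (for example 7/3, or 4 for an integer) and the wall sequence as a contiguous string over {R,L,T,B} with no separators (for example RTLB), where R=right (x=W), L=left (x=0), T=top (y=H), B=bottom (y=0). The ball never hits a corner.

Final position: (10,9/2)
Wall sequence: LTRBTLBR

1. t=1/2 → L at (0,15/2); v=(2,3)
2. t=3/2 → T at (3,12); v=(2,-3)
3. t=7/2 → R at (10,3/2); v=(-2,-3)
4. t=1/2 → B at (9,0); v=(-2,3)
5. t=4 → T at (1,12); v=(-2,-3)
6. t=1/2 → L at (0,21/2); v=(2,-3)
7. t=7/2 → B at (7,0); v=(2,3)
8. t=3/2 → R at (10,9/2); v=(-2,3)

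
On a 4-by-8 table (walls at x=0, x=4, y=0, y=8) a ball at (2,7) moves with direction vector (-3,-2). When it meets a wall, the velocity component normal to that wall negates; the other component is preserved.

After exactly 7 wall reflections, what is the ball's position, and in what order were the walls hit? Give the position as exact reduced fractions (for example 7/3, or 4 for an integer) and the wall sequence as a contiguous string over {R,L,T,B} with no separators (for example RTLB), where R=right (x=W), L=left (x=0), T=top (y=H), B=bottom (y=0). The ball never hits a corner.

1. t=2/3 → L at (0,17/3); v=(3,-2)
2. t=4/3 → R at (4,3); v=(-3,-2)
3. t=4/3 → L at (0,1/3); v=(3,-2)
4. t=1/6 → B at (1/2,0); v=(3,2)
5. t=7/6 → R at (4,7/3); v=(-3,2)
6. t=4/3 → L at (0,5); v=(3,2)
7. t=4/3 → R at (4,23/3); v=(-3,2)

Final position: (4,23/3)
Wall sequence: LRLBRLR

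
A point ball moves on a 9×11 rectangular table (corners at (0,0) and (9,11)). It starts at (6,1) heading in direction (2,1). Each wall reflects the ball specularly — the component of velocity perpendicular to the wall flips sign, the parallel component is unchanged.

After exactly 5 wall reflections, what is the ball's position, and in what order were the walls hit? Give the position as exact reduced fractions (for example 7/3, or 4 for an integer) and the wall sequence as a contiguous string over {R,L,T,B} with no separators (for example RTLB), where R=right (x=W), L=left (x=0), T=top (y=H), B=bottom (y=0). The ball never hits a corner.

Final position: (0,6)
Wall sequence: RLTRL

1. t=3/2 → R at (9,5/2); v=(-2,1)
2. t=9/2 → L at (0,7); v=(2,1)
3. t=4 → T at (8,11); v=(2,-1)
4. t=1/2 → R at (9,21/2); v=(-2,-1)
5. t=9/2 → L at (0,6); v=(2,-1)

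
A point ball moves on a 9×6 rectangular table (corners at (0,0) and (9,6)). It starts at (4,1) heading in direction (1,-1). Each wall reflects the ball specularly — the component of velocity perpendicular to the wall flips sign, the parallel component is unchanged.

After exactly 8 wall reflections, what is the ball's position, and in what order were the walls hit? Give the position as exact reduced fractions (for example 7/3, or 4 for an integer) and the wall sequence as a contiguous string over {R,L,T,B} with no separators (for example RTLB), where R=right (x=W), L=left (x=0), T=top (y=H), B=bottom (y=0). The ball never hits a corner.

1. t=1 → B at (5,0); v=(1,1)
2. t=4 → R at (9,4); v=(-1,1)
3. t=2 → T at (7,6); v=(-1,-1)
4. t=6 → B at (1,0); v=(-1,1)
5. t=1 → L at (0,1); v=(1,1)
6. t=5 → T at (5,6); v=(1,-1)
7. t=4 → R at (9,2); v=(-1,-1)
8. t=2 → B at (7,0); v=(-1,1)

Final position: (7,0)
Wall sequence: BRTBLTRB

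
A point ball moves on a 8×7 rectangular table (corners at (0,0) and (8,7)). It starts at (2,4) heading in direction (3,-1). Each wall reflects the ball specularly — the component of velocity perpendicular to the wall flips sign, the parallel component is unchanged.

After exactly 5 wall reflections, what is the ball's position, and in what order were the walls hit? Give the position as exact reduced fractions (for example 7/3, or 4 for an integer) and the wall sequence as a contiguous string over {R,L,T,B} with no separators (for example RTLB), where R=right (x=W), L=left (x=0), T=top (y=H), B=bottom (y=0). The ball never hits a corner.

Final position: (0,6)
Wall sequence: RBLRL

1. t=2 → R at (8,2); v=(-3,-1)
2. t=2 → B at (2,0); v=(-3,1)
3. t=2/3 → L at (0,2/3); v=(3,1)
4. t=8/3 → R at (8,10/3); v=(-3,1)
5. t=8/3 → L at (0,6); v=(3,1)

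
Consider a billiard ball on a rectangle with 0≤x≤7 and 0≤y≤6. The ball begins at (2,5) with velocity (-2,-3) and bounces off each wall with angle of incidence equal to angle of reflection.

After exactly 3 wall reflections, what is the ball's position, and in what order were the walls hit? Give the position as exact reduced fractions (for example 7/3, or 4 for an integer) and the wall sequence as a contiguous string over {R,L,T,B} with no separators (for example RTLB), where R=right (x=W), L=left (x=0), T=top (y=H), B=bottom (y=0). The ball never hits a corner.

1. t=1 → L at (0,2); v=(2,-3)
2. t=2/3 → B at (4/3,0); v=(2,3)
3. t=2 → T at (16/3,6); v=(2,-3)

Final position: (16/3,6)
Wall sequence: LBT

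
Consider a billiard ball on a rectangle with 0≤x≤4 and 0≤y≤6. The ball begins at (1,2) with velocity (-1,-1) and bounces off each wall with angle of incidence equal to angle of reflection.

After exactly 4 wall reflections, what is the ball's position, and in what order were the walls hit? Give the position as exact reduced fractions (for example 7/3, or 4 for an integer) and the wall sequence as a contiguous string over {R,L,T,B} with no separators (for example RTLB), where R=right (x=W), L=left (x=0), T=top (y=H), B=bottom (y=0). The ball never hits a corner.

1. t=1 → L at (0,1); v=(1,-1)
2. t=1 → B at (1,0); v=(1,1)
3. t=3 → R at (4,3); v=(-1,1)
4. t=3 → T at (1,6); v=(-1,-1)

Final position: (1,6)
Wall sequence: LBRT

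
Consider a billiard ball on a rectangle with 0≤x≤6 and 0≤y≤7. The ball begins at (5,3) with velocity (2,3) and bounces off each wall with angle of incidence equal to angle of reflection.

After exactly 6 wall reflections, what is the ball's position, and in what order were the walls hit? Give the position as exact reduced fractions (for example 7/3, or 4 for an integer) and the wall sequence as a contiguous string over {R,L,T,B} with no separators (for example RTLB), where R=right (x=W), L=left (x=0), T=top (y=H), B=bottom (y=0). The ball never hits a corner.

1. t=1/2 → R at (6,9/2); v=(-2,3)
2. t=5/6 → T at (13/3,7); v=(-2,-3)
3. t=13/6 → L at (0,1/2); v=(2,-3)
4. t=1/6 → B at (1/3,0); v=(2,3)
5. t=7/3 → T at (5,7); v=(2,-3)
6. t=1/2 → R at (6,11/2); v=(-2,-3)

Final position: (6,11/2)
Wall sequence: RTLBTR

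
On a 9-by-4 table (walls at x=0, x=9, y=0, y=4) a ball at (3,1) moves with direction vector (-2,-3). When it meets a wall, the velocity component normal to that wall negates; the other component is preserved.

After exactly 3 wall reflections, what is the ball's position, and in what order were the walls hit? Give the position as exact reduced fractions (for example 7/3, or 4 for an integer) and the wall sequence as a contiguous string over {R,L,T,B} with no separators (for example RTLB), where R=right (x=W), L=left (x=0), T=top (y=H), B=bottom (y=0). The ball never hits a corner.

1. t=1/3 → B at (7/3,0); v=(-2,3)
2. t=7/6 → L at (0,7/2); v=(2,3)
3. t=1/6 → T at (1/3,4); v=(2,-3)

Final position: (1/3,4)
Wall sequence: BLT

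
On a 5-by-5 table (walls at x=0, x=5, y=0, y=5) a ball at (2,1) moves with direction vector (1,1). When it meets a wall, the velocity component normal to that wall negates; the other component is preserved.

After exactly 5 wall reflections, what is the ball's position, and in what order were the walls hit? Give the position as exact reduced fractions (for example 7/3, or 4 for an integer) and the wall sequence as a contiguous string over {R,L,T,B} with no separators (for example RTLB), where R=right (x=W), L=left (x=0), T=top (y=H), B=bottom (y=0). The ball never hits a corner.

1. t=3 → R at (5,4); v=(-1,1)
2. t=1 → T at (4,5); v=(-1,-1)
3. t=4 → L at (0,1); v=(1,-1)
4. t=1 → B at (1,0); v=(1,1)
5. t=4 → R at (5,4); v=(-1,1)

Final position: (5,4)
Wall sequence: RTLBR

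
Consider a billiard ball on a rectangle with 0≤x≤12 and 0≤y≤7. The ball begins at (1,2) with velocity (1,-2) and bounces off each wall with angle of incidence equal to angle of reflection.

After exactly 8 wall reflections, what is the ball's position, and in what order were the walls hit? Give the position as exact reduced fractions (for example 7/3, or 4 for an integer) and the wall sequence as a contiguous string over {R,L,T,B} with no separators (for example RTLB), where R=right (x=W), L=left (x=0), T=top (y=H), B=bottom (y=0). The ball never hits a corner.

1. t=1 → B at (2,0); v=(1,2)
2. t=7/2 → T at (11/2,7); v=(1,-2)
3. t=7/2 → B at (9,0); v=(1,2)
4. t=3 → R at (12,6); v=(-1,2)
5. t=1/2 → T at (23/2,7); v=(-1,-2)
6. t=7/2 → B at (8,0); v=(-1,2)
7. t=7/2 → T at (9/2,7); v=(-1,-2)
8. t=7/2 → B at (1,0); v=(-1,2)

Final position: (1,0)
Wall sequence: BTBRTBTB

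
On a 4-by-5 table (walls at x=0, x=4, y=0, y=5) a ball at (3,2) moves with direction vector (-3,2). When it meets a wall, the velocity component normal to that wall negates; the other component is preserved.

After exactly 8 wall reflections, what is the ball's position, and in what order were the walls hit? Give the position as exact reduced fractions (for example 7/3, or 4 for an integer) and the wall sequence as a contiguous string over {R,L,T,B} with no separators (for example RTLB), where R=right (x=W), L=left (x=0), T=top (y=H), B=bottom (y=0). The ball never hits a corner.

1. t=1 → L at (0,4); v=(3,2)
2. t=1/2 → T at (3/2,5); v=(3,-2)
3. t=5/6 → R at (4,10/3); v=(-3,-2)
4. t=4/3 → L at (0,2/3); v=(3,-2)
5. t=1/3 → B at (1,0); v=(3,2)
6. t=1 → R at (4,2); v=(-3,2)
7. t=4/3 → L at (0,14/3); v=(3,2)
8. t=1/6 → T at (1/2,5); v=(3,-2)

Final position: (1/2,5)
Wall sequence: LTRLBRLT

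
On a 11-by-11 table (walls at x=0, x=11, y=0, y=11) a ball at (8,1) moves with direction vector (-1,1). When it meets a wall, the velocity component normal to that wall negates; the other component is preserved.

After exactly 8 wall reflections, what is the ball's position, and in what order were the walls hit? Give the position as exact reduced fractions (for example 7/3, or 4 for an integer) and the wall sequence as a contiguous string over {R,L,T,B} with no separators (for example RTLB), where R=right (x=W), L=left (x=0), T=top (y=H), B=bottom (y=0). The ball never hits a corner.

Final position: (9,0)
Wall sequence: LTRBLTRB

1. t=8 → L at (0,9); v=(1,1)
2. t=2 → T at (2,11); v=(1,-1)
3. t=9 → R at (11,2); v=(-1,-1)
4. t=2 → B at (9,0); v=(-1,1)
5. t=9 → L at (0,9); v=(1,1)
6. t=2 → T at (2,11); v=(1,-1)
7. t=9 → R at (11,2); v=(-1,-1)
8. t=2 → B at (9,0); v=(-1,1)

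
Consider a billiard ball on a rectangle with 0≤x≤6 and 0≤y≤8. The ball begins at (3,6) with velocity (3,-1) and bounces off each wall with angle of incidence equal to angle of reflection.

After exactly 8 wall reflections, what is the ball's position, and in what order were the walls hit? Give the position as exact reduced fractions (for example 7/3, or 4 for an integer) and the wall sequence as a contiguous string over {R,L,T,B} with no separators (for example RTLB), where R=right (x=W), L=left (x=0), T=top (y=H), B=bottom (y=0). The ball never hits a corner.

Final position: (6,7)
Wall sequence: RLRBLRLR

1. t=1 → R at (6,5); v=(-3,-1)
2. t=2 → L at (0,3); v=(3,-1)
3. t=2 → R at (6,1); v=(-3,-1)
4. t=1 → B at (3,0); v=(-3,1)
5. t=1 → L at (0,1); v=(3,1)
6. t=2 → R at (6,3); v=(-3,1)
7. t=2 → L at (0,5); v=(3,1)
8. t=2 → R at (6,7); v=(-3,1)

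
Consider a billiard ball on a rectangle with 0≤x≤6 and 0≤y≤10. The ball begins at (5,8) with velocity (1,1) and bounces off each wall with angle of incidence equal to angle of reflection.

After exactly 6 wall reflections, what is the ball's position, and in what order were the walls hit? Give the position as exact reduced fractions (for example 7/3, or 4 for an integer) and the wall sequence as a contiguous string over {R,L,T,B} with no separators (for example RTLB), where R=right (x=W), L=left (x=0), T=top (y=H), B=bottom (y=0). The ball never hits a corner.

Final position: (0,7)
Wall sequence: RTLBRL

1. t=1 → R at (6,9); v=(-1,1)
2. t=1 → T at (5,10); v=(-1,-1)
3. t=5 → L at (0,5); v=(1,-1)
4. t=5 → B at (5,0); v=(1,1)
5. t=1 → R at (6,1); v=(-1,1)
6. t=6 → L at (0,7); v=(1,1)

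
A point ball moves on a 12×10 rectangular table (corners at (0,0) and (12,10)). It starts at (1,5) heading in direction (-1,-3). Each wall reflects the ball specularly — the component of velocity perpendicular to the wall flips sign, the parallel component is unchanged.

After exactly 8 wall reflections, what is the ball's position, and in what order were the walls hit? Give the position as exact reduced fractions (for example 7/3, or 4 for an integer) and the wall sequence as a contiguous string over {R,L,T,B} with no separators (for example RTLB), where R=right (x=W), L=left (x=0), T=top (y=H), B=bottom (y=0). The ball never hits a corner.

1. t=1 → L at (0,2); v=(1,-3)
2. t=2/3 → B at (2/3,0); v=(1,3)
3. t=10/3 → T at (4,10); v=(1,-3)
4. t=10/3 → B at (22/3,0); v=(1,3)
5. t=10/3 → T at (32/3,10); v=(1,-3)
6. t=4/3 → R at (12,6); v=(-1,-3)
7. t=2 → B at (10,0); v=(-1,3)
8. t=10/3 → T at (20/3,10); v=(-1,-3)

Final position: (20/3,10)
Wall sequence: LBTBTRBT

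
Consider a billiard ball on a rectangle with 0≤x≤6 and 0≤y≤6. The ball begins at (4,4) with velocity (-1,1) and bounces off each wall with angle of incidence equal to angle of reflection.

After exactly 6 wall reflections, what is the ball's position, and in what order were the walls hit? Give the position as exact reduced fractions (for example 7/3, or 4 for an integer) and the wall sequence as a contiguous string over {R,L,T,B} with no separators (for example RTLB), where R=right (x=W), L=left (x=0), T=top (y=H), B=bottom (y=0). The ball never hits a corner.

1. t=2 → T at (2,6); v=(-1,-1)
2. t=2 → L at (0,4); v=(1,-1)
3. t=4 → B at (4,0); v=(1,1)
4. t=2 → R at (6,2); v=(-1,1)
5. t=4 → T at (2,6); v=(-1,-1)
6. t=2 → L at (0,4); v=(1,-1)

Final position: (0,4)
Wall sequence: TLBRTL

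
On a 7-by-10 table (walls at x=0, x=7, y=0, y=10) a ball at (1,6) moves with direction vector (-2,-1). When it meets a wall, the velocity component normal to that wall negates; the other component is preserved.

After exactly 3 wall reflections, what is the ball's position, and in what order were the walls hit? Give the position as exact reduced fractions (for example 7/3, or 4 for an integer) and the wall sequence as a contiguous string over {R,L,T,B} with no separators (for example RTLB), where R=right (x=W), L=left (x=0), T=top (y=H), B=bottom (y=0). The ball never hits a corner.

Final position: (3,0)
Wall sequence: LRB

1. t=1/2 → L at (0,11/2); v=(2,-1)
2. t=7/2 → R at (7,2); v=(-2,-1)
3. t=2 → B at (3,0); v=(-2,1)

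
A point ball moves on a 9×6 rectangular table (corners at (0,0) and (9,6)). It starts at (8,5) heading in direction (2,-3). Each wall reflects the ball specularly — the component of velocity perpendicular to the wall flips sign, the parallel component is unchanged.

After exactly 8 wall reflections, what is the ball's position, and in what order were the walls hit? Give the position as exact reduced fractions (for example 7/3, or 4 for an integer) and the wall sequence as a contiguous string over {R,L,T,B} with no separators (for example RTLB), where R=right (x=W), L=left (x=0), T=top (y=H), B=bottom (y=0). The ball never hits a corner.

1. t=1/2 → R at (9,7/2); v=(-2,-3)
2. t=7/6 → B at (20/3,0); v=(-2,3)
3. t=2 → T at (8/3,6); v=(-2,-3)
4. t=4/3 → L at (0,2); v=(2,-3)
5. t=2/3 → B at (4/3,0); v=(2,3)
6. t=2 → T at (16/3,6); v=(2,-3)
7. t=11/6 → R at (9,1/2); v=(-2,-3)
8. t=1/6 → B at (26/3,0); v=(-2,3)

Final position: (26/3,0)
Wall sequence: RBTLBTRB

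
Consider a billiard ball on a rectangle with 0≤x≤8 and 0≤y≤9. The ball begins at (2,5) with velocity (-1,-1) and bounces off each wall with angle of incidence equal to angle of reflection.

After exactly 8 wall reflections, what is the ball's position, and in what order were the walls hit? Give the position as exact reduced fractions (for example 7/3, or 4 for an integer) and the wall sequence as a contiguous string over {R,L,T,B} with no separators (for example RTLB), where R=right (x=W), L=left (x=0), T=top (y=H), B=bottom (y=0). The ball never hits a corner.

Final position: (2,9)
Wall sequence: LBRTLBRT

1. t=2 → L at (0,3); v=(1,-1)
2. t=3 → B at (3,0); v=(1,1)
3. t=5 → R at (8,5); v=(-1,1)
4. t=4 → T at (4,9); v=(-1,-1)
5. t=4 → L at (0,5); v=(1,-1)
6. t=5 → B at (5,0); v=(1,1)
7. t=3 → R at (8,3); v=(-1,1)
8. t=6 → T at (2,9); v=(-1,-1)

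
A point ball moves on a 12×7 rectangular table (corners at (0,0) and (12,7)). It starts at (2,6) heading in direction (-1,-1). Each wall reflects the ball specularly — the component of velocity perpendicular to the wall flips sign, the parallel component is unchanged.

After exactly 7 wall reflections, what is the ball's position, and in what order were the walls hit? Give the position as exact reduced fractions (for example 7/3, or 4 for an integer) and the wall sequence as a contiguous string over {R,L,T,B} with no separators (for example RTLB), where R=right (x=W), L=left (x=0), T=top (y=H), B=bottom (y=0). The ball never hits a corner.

Final position: (1,7)
Wall sequence: LBTRBLT

1. t=2 → L at (0,4); v=(1,-1)
2. t=4 → B at (4,0); v=(1,1)
3. t=7 → T at (11,7); v=(1,-1)
4. t=1 → R at (12,6); v=(-1,-1)
5. t=6 → B at (6,0); v=(-1,1)
6. t=6 → L at (0,6); v=(1,1)
7. t=1 → T at (1,7); v=(1,-1)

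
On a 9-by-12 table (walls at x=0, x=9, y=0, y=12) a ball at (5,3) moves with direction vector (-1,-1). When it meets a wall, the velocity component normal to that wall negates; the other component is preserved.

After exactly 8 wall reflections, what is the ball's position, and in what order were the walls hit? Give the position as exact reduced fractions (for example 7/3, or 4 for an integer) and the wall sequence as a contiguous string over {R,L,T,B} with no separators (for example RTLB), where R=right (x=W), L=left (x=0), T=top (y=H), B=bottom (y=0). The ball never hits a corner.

1. t=3 → B at (2,0); v=(-1,1)
2. t=2 → L at (0,2); v=(1,1)
3. t=9 → R at (9,11); v=(-1,1)
4. t=1 → T at (8,12); v=(-1,-1)
5. t=8 → L at (0,4); v=(1,-1)
6. t=4 → B at (4,0); v=(1,1)
7. t=5 → R at (9,5); v=(-1,1)
8. t=7 → T at (2,12); v=(-1,-1)

Final position: (2,12)
Wall sequence: BLRTLBRT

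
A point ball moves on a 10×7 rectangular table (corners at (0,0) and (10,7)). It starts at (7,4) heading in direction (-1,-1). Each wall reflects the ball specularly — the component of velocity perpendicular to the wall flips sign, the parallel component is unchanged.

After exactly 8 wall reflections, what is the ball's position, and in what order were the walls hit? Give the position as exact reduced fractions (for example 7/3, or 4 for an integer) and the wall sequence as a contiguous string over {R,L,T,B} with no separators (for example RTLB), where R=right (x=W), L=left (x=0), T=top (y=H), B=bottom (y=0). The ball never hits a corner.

1. t=4 → B at (3,0); v=(-1,1)
2. t=3 → L at (0,3); v=(1,1)
3. t=4 → T at (4,7); v=(1,-1)
4. t=6 → R at (10,1); v=(-1,-1)
5. t=1 → B at (9,0); v=(-1,1)
6. t=7 → T at (2,7); v=(-1,-1)
7. t=2 → L at (0,5); v=(1,-1)
8. t=5 → B at (5,0); v=(1,1)

Final position: (5,0)
Wall sequence: BLTRBTLB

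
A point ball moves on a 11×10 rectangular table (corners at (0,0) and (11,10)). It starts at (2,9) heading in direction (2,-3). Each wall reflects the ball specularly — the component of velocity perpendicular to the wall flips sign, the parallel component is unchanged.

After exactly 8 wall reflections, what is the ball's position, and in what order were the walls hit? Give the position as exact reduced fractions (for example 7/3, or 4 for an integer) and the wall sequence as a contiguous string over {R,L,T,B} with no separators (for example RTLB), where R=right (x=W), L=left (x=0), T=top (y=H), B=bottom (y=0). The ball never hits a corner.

1. t=3 → B at (8,0); v=(2,3)
2. t=3/2 → R at (11,9/2); v=(-2,3)
3. t=11/6 → T at (22/3,10); v=(-2,-3)
4. t=10/3 → B at (2/3,0); v=(-2,3)
5. t=1/3 → L at (0,1); v=(2,3)
6. t=3 → T at (6,10); v=(2,-3)
7. t=5/2 → R at (11,5/2); v=(-2,-3)
8. t=5/6 → B at (28/3,0); v=(-2,3)

Final position: (28/3,0)
Wall sequence: BRTBLTRB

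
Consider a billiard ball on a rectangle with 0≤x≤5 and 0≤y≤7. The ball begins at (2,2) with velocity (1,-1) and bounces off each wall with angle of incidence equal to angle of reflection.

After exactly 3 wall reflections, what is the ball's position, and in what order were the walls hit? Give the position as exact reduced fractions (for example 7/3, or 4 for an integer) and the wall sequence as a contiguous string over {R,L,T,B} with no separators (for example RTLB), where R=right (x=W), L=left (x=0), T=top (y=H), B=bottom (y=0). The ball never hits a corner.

Final position: (0,6)
Wall sequence: BRL

1. t=2 → B at (4,0); v=(1,1)
2. t=1 → R at (5,1); v=(-1,1)
3. t=5 → L at (0,6); v=(1,1)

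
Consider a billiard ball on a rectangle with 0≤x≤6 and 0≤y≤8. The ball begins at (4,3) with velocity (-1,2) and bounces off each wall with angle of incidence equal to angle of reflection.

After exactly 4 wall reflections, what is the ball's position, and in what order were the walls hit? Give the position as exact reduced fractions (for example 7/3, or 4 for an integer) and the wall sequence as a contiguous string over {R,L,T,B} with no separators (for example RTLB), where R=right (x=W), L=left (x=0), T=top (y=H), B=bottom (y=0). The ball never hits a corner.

Final position: (6,7)
Wall sequence: TLBR

1. t=5/2 → T at (3/2,8); v=(-1,-2)
2. t=3/2 → L at (0,5); v=(1,-2)
3. t=5/2 → B at (5/2,0); v=(1,2)
4. t=7/2 → R at (6,7); v=(-1,2)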